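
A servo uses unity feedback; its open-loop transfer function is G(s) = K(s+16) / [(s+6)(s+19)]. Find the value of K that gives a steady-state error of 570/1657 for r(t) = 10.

200

System type = 0 (no poles at s=0).
K_p = lim_{s→0} G(s) = K·16 / (6·19) = (8/57)·K.
e_ss = 10/(1 + K_p) = 570/1657 ⇒ 1 + (8/57)·K = 1657/57 ⇒ K = 200.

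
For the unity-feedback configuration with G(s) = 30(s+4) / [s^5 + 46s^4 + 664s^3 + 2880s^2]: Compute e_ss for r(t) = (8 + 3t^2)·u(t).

Lowest-order denominator term is 2880s^2, so the open loop has 2 poles at the origin → type 2 system. Treating each term separately:
  • 8: tracked with zero error.
  • 3t^2: e_ss = 6/K_a with K_a=1/24 → 144.
Total e_ss = 144.

144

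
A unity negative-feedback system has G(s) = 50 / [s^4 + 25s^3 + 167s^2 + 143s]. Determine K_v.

50/143

The denominator has no term below 143s — 1 pole at s=0, type 1.
K_v = lim_{s→0} s·G(s) = 50 / 143 = 50/143.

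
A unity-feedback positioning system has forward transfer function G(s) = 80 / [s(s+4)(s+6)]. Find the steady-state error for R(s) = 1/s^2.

0.3

System type = 1 (one pole at s=0).
K_v = lim_{s→0} s·G(s) = 80 / (4·6) = 10/3.
e_ss = 1/K_v = 1/(10/3) = 0.3.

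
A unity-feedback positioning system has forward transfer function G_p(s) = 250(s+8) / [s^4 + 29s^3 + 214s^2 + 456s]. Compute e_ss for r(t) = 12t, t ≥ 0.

Factoring s from the denominator leaves a polynomial with constant term 456, so the system is type 1.
K_v = lim_{s→0} s·G_p(s) = 250·8 / 456 = 250/57.
e_ss = 12/K_v = 12/(250/57) = 2.736.

2.736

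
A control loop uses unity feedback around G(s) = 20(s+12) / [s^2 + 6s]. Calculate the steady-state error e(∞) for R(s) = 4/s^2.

The denominator has no term below 6s — 1 pole at s=0, type 1.
K_v = lim_{s→0} s·G(s) = 20·12 / 6 = 40.
e_ss = 4/K_v = 4/40 = 0.1.

0.1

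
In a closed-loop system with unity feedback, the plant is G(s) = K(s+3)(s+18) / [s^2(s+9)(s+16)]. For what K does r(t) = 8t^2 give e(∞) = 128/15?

G(s) has two factors of s in the denominator, so the system is type 2.
K_a = lim_{s→0} s^2·G(s) = K·3·18 / (9·16) = 0.375·K.
e_ss = 16/K_a = 128/15 ⇒ K_a = 1.875 ⇒ K = 1.875/0.375 = 5.

5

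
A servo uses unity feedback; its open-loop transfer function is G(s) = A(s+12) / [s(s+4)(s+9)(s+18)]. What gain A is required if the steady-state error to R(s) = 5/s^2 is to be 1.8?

150

G(s) has one factor of s in the denominator, so the system is type 1.
K_v = lim_{s→0} s·G(s) = A·12 / (4·9·18) = (1/54)·A.
e_ss = 5/K_v = 1.8 ⇒ K_v = 25/9 ⇒ A = (25/9)/(1/54) = 150.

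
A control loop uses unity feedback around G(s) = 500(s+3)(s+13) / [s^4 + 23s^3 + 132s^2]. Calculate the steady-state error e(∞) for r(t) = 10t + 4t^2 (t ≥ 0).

88/1625

The denominator has no term below 132s^2 — 2 poles at s=0, type 2. Taking each input component in turn:
  • 10t: tracked with zero error.
  • 4t^2: e_ss = 8/K_a with K_a=1625/11 → 88/1625.
Total e_ss = 88/1625.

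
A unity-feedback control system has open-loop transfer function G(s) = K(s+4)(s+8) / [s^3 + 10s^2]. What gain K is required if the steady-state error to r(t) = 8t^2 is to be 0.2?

25

Lowest-order denominator term is 10s^2, so the open loop has 2 poles at the origin → type 2 system.
K_a = lim_{s→0} s^2·G(s) = K·4·8 / 10 = 3.2·K.
e_ss = 16/K_a = 0.2 ⇒ K_a = 80 ⇒ K = 80/3.2 = 25.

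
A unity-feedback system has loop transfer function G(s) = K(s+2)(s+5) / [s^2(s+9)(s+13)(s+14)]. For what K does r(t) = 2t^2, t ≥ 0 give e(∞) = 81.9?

8

G(s) has two factors of s in the denominator, so the system is type 2.
K_a = lim_{s→0} s^2·G(s) = K·2·5 / (9·13·14) = (5/819)·K.
e_ss = 4/K_a = 81.9 ⇒ K_a = 40/819 ⇒ K = (40/819)/(5/819) = 8.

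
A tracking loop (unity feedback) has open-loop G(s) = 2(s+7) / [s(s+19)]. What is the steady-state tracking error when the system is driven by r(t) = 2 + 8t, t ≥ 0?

One free integrator in G(s): this is a type 1 system. Treating each term separately:
  • 2: tracked with zero error.
  • 8t: e_ss = 8/K_v with K_v=14/19 → 76/7.
Total e_ss = 76/7.

76/7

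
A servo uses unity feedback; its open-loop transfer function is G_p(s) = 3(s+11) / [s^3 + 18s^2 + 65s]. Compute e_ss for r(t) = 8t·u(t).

The denominator has no term below 65s — 1 pole at s=0, type 1.
K_v = lim_{s→0} s·G_p(s) = 3·11 / 65 = 33/65.
e_ss = 8/K_v = 8/(33/65) = 520/33.

520/33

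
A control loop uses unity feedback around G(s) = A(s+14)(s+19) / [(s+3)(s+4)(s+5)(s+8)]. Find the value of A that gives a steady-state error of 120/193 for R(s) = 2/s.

System type = 0 (no poles at s=0).
K_p = lim_{s→0} G(s) = A·14·19 / (3·4·5·8) = (133/240)·A.
e_ss = 2/(1 + K_p) = 120/193 ⇒ 1 + (133/240)·A = 193/60 ⇒ A = 4.

4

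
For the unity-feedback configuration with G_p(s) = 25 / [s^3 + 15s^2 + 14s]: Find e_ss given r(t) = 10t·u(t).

Lowest-order denominator term is 14s, so the open loop has 1 pole at the origin → type 1 system.
K_v = lim_{s→0} s·G_p(s) = 25 / 14 = 25/14.
e_ss = 10/K_v = 10/(25/14) = 5.6.

5.6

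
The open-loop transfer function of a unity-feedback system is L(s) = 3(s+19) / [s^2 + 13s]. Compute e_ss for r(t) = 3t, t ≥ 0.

13/19

Factoring s from the denominator leaves a polynomial with constant term 13, so the system is type 1.
K_v = lim_{s→0} s·L(s) = 3·19 / 13 = 57/13.
e_ss = 3/K_v = 3/(57/13) = 13/19.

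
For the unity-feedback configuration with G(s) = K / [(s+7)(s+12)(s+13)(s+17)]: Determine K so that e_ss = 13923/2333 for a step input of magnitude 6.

No free integrators in G(s): this is a type 0 system.
K_p = lim_{s→0} G(s) = K / (7·12·13·17) = (1/18564)·K.
e_ss = 6/(1 + K_p) = 13923/2333 ⇒ 1 + (1/18564)·K = 4666/4641 ⇒ K = 100.

100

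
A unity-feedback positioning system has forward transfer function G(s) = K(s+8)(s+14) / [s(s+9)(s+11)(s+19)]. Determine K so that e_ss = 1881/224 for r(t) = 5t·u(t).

10

G(s) has one factor of s in the denominator, so the system is type 1.
K_v = lim_{s→0} s·G(s) = K·8·14 / (9·11·19) = (112/1881)·K.
e_ss = 5/K_v = 1881/224 ⇒ K_v = 1120/1881 ⇒ K = (1120/1881)/(112/1881) = 10.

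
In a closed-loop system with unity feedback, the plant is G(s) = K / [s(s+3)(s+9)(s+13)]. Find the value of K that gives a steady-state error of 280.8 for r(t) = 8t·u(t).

One free integrator in G(s): this is a type 1 system.
K_v = lim_{s→0} s·G(s) = K / (3·9·13) = (1/351)·K.
e_ss = 8/K_v = 280.8 ⇒ K_v = 10/351 ⇒ K = (10/351)/(1/351) = 10.

10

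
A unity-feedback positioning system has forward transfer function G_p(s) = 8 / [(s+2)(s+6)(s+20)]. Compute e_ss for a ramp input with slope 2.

infinity

No free integrators in G_p(s): this is a type 0 system.
K_v = lim_{s→0} s·G_p(s) = 0; the steady-state error to this ramp input grows without bound.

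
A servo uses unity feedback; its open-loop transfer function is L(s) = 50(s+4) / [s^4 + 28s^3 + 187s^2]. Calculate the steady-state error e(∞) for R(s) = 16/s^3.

14.96

Lowest-order denominator term is 187s^2, so the open loop has 2 poles at the origin → type 2 system.
K_a = lim_{s→0} s^2·L(s) = 50·4 / 187 = 200/187.
r(t) = 8t^2 gives R(s) = 16/s^3.
e_ss = 16/K_a = 16/(200/187) = 14.96.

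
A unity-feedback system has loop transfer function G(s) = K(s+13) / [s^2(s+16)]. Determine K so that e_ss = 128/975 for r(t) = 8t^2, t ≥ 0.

G(s) has two factors of s in the denominator, so the system is type 2.
K_a = lim_{s→0} s^2·G(s) = K·13 / (16) = 0.8125·K.
e_ss = 16/K_a = 128/975 ⇒ K_a = 121.875 ⇒ K = 121.875/0.8125 = 150.

150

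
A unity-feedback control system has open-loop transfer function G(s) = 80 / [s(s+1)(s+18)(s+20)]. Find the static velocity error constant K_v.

System type = 1 (one pole at s=0).
K_v = lim_{s→0} s·G(s) = 80 / (1·18·20) = 2/9.

2/9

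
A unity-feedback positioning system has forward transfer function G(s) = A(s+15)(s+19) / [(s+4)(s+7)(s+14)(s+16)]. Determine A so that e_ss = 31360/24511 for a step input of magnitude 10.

G(s) has no factors of s in the denominator, so the system is type 0.
K_p = lim_{s→0} G(s) = A·15·19 / (4·7·14·16) = (285/6272)·A.
e_ss = 10/(1 + K_p) = 31360/24511 ⇒ 1 + (285/6272)·A = 24511/3136 ⇒ A = 150.

150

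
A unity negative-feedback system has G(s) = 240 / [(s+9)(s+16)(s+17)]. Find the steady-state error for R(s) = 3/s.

The open loop has no poles at the origin → type 0 system.
K_p = lim_{s→0} G(s) = 240 / (9·16·17) = 5/51.
e_ss = 3/(1 + K_p) = 3/(56/51) = 153/56.

153/56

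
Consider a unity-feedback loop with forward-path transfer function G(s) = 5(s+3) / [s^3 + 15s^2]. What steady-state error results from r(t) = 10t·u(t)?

0

Factoring s^2 from the denominator leaves a polynomial with constant term 15, so the system is type 2.
A type-2 system has K_v = ∞, so it tracks a ramp input with zero steady-state error.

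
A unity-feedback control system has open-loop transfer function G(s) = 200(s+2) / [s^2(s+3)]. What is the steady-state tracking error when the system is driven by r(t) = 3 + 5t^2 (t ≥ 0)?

Two free integrators in G(s): this is a type 2 system. Taking each input component in turn:
  • 3: tracked with zero error.
  • 5t^2: e_ss = 10/K_a with K_a=400/3 → 0.075.
Total e_ss = 0.075.

0.075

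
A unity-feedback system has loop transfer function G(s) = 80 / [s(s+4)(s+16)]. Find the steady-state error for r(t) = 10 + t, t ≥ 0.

0.8

One free integrator in G(s): this is a type 1 system. Treating each term separately:
  • 10: tracked with zero error.
  • t: e_ss = 1/K_v with K_v=1.25 → 0.8.
Total e_ss = 0.8.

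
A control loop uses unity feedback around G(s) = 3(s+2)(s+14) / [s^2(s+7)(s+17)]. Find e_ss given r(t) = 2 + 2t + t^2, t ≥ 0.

G(s) has two factors of s in the denominator, so the system is type 2. By superposition:
  • 2: tracked with zero error.
  • 2t: tracked with zero error.
  • t^2: e_ss = 2/K_a with K_a=12/17 → 17/6.
Total e_ss = 17/6.

17/6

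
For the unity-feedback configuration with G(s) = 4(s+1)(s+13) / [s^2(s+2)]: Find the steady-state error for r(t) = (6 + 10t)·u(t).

0

G(s) has two factors of s in the denominator, so the system is type 2. Taking each input component in turn:
  • 6: tracked with zero error.
  • 10t: tracked with zero error.
Total e_ss = 0.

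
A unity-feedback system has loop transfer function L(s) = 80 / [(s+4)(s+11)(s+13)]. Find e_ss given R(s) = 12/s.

System type = 0 (no poles at s=0).
K_p = lim_{s→0} L(s) = 80 / (4·11·13) = 20/143.
e_ss = 12/(1 + K_p) = 12/(163/143) = 1716/163.

1716/163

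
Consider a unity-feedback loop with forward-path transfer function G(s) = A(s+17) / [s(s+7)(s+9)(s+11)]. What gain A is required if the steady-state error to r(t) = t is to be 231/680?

120

G(s) has one factor of s in the denominator, so the system is type 1.
K_v = lim_{s→0} s·G(s) = A·17 / (7·9·11) = (17/693)·A.
e_ss = 1/K_v = 231/680 ⇒ K_v = 680/231 ⇒ A = (680/231)/(17/693) = 120.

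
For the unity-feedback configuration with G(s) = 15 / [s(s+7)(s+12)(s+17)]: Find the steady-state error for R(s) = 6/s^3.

infinity

The open loop has one pole at the origin → type 1 system.
K_a = lim_{s→0} s^2·G(s) = 0; the steady-state error to this parabolic input grows without bound.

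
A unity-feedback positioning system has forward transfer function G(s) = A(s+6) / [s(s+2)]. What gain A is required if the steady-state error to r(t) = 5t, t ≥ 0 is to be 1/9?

15

One free integrator in G(s): this is a type 1 system.
K_v = lim_{s→0} s·G(s) = A·6 / (2) = 3·A.
e_ss = 5/K_v = 1/9 ⇒ K_v = 45 ⇒ A = 45/3 = 15.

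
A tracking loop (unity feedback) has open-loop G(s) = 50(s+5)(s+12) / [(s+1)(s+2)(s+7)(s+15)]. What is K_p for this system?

100/7

G(s) has no factors of s in the denominator, so the system is type 0.
K_p = lim_{s→0} G(s) = 50·5·12 / (1·2·7·15) = 100/7.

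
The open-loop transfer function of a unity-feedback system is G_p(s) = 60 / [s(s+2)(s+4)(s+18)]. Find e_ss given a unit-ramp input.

G_p(s) has one factor of s in the denominator, so the system is type 1.
K_v = lim_{s→0} s·G_p(s) = 60 / (2·4·18) = 5/12.
e_ss = 1/K_v = 1/(5/12) = 2.4.

2.4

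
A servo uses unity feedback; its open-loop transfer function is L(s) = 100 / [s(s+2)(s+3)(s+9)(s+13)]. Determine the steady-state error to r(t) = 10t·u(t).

System type = 1 (one pole at s=0).
K_v = lim_{s→0} s·L(s) = 100 / (2·3·9·13) = 50/351.
e_ss = 10/K_v = 10/(50/351) = 70.2.

70.2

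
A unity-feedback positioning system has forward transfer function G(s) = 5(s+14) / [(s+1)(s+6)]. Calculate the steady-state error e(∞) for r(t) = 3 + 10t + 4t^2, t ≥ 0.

infinity

No free integrators in G(s): this is a type 0 system. Taking each input component in turn:
  • 3: e_ss = 3/(1+K_p) with K_p=35/3 → 9/38.
  • 10t: a type-0 system cannot track it, e_ss → ∞.
  • 4t^2: a type-0 system cannot track it, e_ss → ∞.
The unbounded component dominates.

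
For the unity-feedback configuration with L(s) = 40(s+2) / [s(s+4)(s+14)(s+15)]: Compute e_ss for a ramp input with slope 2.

The open loop has one pole at the origin → type 1 system.
K_v = lim_{s→0} s·L(s) = 40·2 / (4·14·15) = 2/21.
e_ss = 2/K_v = 2/(2/21) = 21.

21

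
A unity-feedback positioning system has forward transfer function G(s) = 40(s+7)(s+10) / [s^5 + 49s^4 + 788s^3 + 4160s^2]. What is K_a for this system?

Lowest-order denominator term is 4160s^2, so the open loop has 2 poles at the origin → type 2 system.
K_a = lim_{s→0} s^2·G(s) = 40·7·10 / 4160 = 35/52.

35/52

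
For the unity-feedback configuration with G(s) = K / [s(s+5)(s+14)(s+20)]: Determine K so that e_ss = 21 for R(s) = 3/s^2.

200

System type = 1 (one pole at s=0).
K_v = lim_{s→0} s·G(s) = K / (5·14·20) = (1/1400)·K.
e_ss = 3/K_v = 21 ⇒ K_v = 1/7 ⇒ K = (1/7)/(1/1400) = 200.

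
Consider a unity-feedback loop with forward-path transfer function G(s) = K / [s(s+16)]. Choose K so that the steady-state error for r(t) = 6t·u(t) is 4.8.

20

The open loop has one pole at the origin → type 1 system.
K_v = lim_{s→0} s·G(s) = K / (16) = 0.0625·K.
e_ss = 6/K_v = 4.8 ⇒ K_v = 1.25 ⇒ K = 1.25/0.0625 = 20.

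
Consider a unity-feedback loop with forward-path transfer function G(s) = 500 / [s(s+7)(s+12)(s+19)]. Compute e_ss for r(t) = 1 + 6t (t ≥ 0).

One free integrator in G(s): this is a type 1 system. Taking each input component in turn:
  • 1: tracked with zero error.
  • 6t: e_ss = 6/K_v with K_v=125/399 → 19.152.
Total e_ss = 19.152.

19.152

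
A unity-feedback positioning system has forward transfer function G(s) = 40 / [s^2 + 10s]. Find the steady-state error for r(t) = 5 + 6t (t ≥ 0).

Lowest-order denominator term is 10s, so the open loop has 1 pole at the origin → type 1 system. By superposition:
  • 5: tracked with zero error.
  • 6t: e_ss = 6/K_v with K_v=4 → 1.5.
Total e_ss = 1.5.

1.5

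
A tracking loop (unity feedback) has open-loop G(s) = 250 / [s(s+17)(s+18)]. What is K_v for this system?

The open loop has one pole at the origin → type 1 system.
K_v = lim_{s→0} s·G(s) = 250 / (17·18) = 125/153.

125/153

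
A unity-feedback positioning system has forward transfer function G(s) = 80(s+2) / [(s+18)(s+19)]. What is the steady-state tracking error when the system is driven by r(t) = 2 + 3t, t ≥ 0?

The open loop has no poles at the origin → type 0 system. Treating each term separately:
  • 2: e_ss = 2/(1+K_p) with K_p=80/171 → 342/251.
  • 3t: a type-0 system cannot track it, e_ss → ∞.
The unbounded component dominates.

infinity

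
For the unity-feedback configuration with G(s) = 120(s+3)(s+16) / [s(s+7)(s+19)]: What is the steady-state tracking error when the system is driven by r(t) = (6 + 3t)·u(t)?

133/1920

One free integrator in G(s): this is a type 1 system. Taking each input component in turn:
  • 6: tracked with zero error.
  • 3t: e_ss = 3/K_v with K_v=5760/133 → 133/1920.
Total e_ss = 133/1920.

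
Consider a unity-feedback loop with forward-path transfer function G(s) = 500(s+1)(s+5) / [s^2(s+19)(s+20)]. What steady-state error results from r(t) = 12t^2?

3.648

Two free integrators in G(s): this is a type 2 system.
K_a = lim_{s→0} s^2·G(s) = 500·1·5 / (19·20) = 125/19.
r(t) = 12t^2 gives R(s) = 24/s^3.
e_ss = 24/K_a = 24/(125/19) = 3.648.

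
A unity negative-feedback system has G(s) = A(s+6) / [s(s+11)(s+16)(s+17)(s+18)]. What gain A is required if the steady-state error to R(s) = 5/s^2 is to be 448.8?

100

System type = 1 (one pole at s=0).
K_v = lim_{s→0} s·G(s) = A·6 / (11·16·17·18) = (1/8976)·A.
e_ss = 5/K_v = 448.8 ⇒ K_v = 25/2244 ⇒ A = (25/2244)/(1/8976) = 100.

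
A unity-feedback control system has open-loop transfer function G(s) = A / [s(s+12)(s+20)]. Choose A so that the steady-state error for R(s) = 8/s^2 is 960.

2

System type = 1 (one pole at s=0).
K_v = lim_{s→0} s·G(s) = A / (12·20) = (1/240)·A.
e_ss = 8/K_v = 960 ⇒ K_v = 1/120 ⇒ A = (1/120)/(1/240) = 2.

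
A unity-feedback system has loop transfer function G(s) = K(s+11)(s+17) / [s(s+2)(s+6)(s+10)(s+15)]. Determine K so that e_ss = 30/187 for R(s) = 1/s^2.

60

The open loop has one pole at the origin → type 1 system.
K_v = lim_{s→0} s·G(s) = K·11·17 / (2·6·10·15) = (187/1800)·K.
e_ss = 1/K_v = 30/187 ⇒ K_v = 187/30 ⇒ K = (187/30)/(187/1800) = 60.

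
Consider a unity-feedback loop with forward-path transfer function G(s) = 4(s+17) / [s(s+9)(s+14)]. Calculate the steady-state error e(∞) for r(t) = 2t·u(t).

One free integrator in G(s): this is a type 1 system.
K_v = lim_{s→0} s·G(s) = 4·17 / (9·14) = 34/63.
e_ss = 2/K_v = 2/(34/63) = 63/17.

63/17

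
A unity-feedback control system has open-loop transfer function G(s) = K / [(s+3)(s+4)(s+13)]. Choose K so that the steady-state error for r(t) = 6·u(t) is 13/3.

G(s) has no factors of s in the denominator, so the system is type 0.
K_p = lim_{s→0} G(s) = K / (3·4·13) = (1/156)·K.
e_ss = 6/(1 + K_p) = 13/3 ⇒ 1 + (1/156)·K = 18/13 ⇒ K = 60.

60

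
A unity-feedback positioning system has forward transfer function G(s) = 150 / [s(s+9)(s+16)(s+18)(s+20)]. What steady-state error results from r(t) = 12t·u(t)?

4147.2

G(s) has one factor of s in the denominator, so the system is type 1.
K_v = lim_{s→0} s·G(s) = 150 / (9·16·18·20) = 5/1728.
e_ss = 12/K_v = 12/(5/1728) = 4147.2.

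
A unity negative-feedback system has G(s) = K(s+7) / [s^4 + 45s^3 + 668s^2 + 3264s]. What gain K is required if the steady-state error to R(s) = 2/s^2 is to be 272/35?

120

The denominator has no term below 3264s — 1 pole at s=0, type 1.
K_v = lim_{s→0} s·G(s) = K·7 / 3264 = (7/3264)·K.
e_ss = 2/K_v = 272/35 ⇒ K_v = 35/136 ⇒ K = (35/136)/(7/3264) = 120.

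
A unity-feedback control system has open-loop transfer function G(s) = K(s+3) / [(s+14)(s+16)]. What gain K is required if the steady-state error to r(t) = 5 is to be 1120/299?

25

The open loop has no poles at the origin → type 0 system.
K_p = lim_{s→0} G(s) = K·3 / (14·16) = (3/224)·K.
e_ss = 5/(1 + K_p) = 1120/299 ⇒ 1 + (3/224)·K = 299/224 ⇒ K = 25.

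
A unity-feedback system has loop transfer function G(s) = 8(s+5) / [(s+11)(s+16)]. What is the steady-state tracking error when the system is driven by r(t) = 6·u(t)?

44/9

System type = 0 (no poles at s=0).
K_p = lim_{s→0} G(s) = 8·5 / (11·16) = 5/22.
e_ss = 6/(1 + K_p) = 6/(27/22) = 44/9.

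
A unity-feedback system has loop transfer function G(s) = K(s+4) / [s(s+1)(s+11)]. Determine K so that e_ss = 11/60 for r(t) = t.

15

The open loop has one pole at the origin → type 1 system.
K_v = lim_{s→0} s·G(s) = K·4 / (1·11) = (4/11)·K.
e_ss = 1/K_v = 11/60 ⇒ K_v = 60/11 ⇒ K = (60/11)/(4/11) = 15.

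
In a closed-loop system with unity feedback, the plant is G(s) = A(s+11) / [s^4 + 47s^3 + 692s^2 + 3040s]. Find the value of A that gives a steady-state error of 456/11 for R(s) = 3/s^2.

The denominator has no term below 3040s — 1 pole at s=0, type 1.
K_v = lim_{s→0} s·G(s) = A·11 / 3040 = (11/3040)·A.
e_ss = 3/K_v = 456/11 ⇒ K_v = 11/152 ⇒ A = (11/152)/(11/3040) = 20.

20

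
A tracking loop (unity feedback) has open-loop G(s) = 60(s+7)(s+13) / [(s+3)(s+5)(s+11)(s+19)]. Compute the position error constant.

The open loop has no poles at the origin → type 0 system.
K_p = lim_{s→0} G(s) = 60·7·13 / (3·5·11·19) = 364/209.

364/209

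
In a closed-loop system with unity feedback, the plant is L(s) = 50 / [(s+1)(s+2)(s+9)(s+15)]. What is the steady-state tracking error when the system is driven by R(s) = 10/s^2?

infinity

No free integrators in L(s): this is a type 0 system.
K_v = lim_{s→0} s·L(s) = 0; the steady-state error to this ramp input grows without bound.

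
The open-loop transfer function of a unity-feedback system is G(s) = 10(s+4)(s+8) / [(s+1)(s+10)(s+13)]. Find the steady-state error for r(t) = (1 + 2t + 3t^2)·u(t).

No free integrators in G(s): this is a type 0 system. Treating each term separately:
  • 1: e_ss = 1/(1+K_p) with K_p=32/13 → 13/45.
  • 2t: a type-0 system cannot track it, e_ss → ∞.
  • 3t^2: a type-0 system cannot track it, e_ss → ∞.
The unbounded component dominates.

infinity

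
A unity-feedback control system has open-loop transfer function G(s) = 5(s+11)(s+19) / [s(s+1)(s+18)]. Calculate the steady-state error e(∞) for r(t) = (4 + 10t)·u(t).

The open loop has one pole at the origin → type 1 system. By superposition:
  • 4: tracked with zero error.
  • 10t: e_ss = 10/K_v with K_v=1045/18 → 36/209.
Total e_ss = 36/209.

36/209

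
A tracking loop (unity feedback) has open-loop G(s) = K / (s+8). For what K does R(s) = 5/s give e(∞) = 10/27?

100

The open loop has no poles at the origin → type 0 system.
K_p = lim_{s→0} G(s) = K / (8) = 0.125·K.
e_ss = 5/(1 + K_p) = 10/27 ⇒ 1 + 0.125·K = 13.5 ⇒ K = 100.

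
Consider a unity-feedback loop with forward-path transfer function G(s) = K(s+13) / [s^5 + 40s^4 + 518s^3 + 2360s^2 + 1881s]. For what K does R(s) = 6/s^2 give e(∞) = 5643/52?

8

The denominator has no term below 1881s — 1 pole at s=0, type 1.
K_v = lim_{s→0} s·G(s) = K·13 / 1881 = (13/1881)·K.
e_ss = 6/K_v = 5643/52 ⇒ K_v = 104/1881 ⇒ K = (104/1881)/(13/1881) = 8.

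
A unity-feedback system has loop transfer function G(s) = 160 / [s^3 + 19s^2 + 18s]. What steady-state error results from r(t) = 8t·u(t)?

0.9

The denominator has no term below 18s — 1 pole at s=0, type 1.
K_v = lim_{s→0} s·G(s) = 160 / 18 = 80/9.
e_ss = 8/K_v = 8/(80/9) = 0.9.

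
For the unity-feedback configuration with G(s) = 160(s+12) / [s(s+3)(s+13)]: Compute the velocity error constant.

640/13

System type = 1 (one pole at s=0).
K_v = lim_{s→0} s·G(s) = 160·12 / (3·13) = 640/13.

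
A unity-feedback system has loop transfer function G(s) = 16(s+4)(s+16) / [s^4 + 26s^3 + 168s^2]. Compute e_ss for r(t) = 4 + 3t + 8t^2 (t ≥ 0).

2.625

The denominator has no term below 168s^2 — 2 poles at s=0, type 2. By superposition:
  • 4: tracked with zero error.
  • 3t: tracked with zero error.
  • 8t^2: e_ss = 16/K_a with K_a=128/21 → 2.625.
Total e_ss = 2.625.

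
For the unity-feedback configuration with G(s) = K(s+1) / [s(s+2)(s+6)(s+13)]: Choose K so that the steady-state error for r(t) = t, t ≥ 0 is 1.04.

One free integrator in G(s): this is a type 1 system.
K_v = lim_{s→0} s·G(s) = K·1 / (2·6·13) = (1/156)·K.
e_ss = 1/K_v = 1.04 ⇒ K_v = 25/26 ⇒ K = (25/26)/(1/156) = 150.

150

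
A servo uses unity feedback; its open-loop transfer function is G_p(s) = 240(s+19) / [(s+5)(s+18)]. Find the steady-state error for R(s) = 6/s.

18/155

No free integrators in G_p(s): this is a type 0 system.
K_p = lim_{s→0} G_p(s) = 240·19 / (5·18) = 152/3.
e_ss = 6/(1 + K_p) = 6/(155/3) = 18/155.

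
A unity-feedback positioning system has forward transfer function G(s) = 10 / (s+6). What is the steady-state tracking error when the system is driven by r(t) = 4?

No free integrators in G(s): this is a type 0 system.
K_p = lim_{s→0} G(s) = 10 / (6) = 5/3.
e_ss = 4/(1 + K_p) = 4/(8/3) = 1.5.

1.5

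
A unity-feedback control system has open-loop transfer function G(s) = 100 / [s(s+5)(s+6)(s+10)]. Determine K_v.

One free integrator in G(s): this is a type 1 system.
K_v = lim_{s→0} s·G(s) = 100 / (5·6·10) = 1/3.

1/3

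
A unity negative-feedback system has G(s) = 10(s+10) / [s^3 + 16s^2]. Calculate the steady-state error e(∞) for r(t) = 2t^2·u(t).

0.64

Factoring s^2 from the denominator leaves a polynomial with constant term 16, so the system is type 2.
K_a = lim_{s→0} s^2·G(s) = 10·10 / 16 = 6.25.
r(t) = 2t^2 gives R(s) = 4/s^3.
e_ss = 4/K_a = 4/6.25 = 0.64.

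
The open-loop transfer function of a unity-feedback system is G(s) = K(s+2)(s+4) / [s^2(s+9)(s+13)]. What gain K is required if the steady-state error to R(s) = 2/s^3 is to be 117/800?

Two free integrators in G(s): this is a type 2 system.
K_a = lim_{s→0} s^2·G(s) = K·2·4 / (9·13) = (8/117)·K.
e_ss = 2/K_a = 117/800 ⇒ K_a = 1600/117 ⇒ K = (1600/117)/(8/117) = 200.

200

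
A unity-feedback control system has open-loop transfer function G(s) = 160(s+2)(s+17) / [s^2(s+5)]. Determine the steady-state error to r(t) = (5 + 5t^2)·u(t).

Two free integrators in G(s): this is a type 2 system. Taking each input component in turn:
  • 5: tracked with zero error.
  • 5t^2: e_ss = 10/K_a with K_a=1088 → 5/544.
Total e_ss = 5/544.

5/544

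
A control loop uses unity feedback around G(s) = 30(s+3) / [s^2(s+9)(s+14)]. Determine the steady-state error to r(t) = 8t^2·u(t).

G(s) has two factors of s in the denominator, so the system is type 2.
K_a = lim_{s→0} s^2·G(s) = 30·3 / (9·14) = 5/7.
r(t) = 8t^2 gives R(s) = 16/s^3.
e_ss = 16/K_a = 16/(5/7) = 22.4.

22.4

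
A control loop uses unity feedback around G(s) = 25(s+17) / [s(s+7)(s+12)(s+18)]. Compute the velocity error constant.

One free integrator in G(s): this is a type 1 system.
K_v = lim_{s→0} s·G(s) = 25·17 / (7·12·18) = 425/1512.

425/1512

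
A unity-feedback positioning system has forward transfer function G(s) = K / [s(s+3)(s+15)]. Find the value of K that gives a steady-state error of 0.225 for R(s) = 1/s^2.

200

System type = 1 (one pole at s=0).
K_v = lim_{s→0} s·G(s) = K / (3·15) = (1/45)·K.
e_ss = 1/K_v = 0.225 ⇒ K_v = 40/9 ⇒ K = (40/9)/(1/45) = 200.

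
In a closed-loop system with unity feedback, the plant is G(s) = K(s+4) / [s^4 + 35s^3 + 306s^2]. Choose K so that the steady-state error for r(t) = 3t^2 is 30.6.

The denominator has no term below 306s^2 — 2 poles at s=0, type 2.
K_a = lim_{s→0} s^2·G(s) = K·4 / 306 = (2/153)·K.
e_ss = 6/K_a = 30.6 ⇒ K_a = 10/51 ⇒ K = (10/51)/(2/153) = 15.

15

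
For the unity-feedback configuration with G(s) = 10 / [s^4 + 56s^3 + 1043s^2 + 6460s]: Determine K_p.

infinity

K_p = lim_{s→0} G(s); with 1 pole at the origin the limit diverges, so K_p = ∞.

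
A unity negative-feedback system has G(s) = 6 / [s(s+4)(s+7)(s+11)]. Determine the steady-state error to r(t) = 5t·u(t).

The open loop has one pole at the origin → type 1 system.
K_v = lim_{s→0} s·G(s) = 6 / (4·7·11) = 3/154.
e_ss = 5/K_v = 5/(3/154) = 770/3.

770/3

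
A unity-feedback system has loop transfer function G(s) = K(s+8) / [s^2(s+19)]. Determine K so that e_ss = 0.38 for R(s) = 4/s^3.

System type = 2 (two poles at s=0).
K_a = lim_{s→0} s^2·G(s) = K·8 / (19) = (8/19)·K.
e_ss = 4/K_a = 0.38 ⇒ K_a = 200/19 ⇒ K = (200/19)/(8/19) = 25.

25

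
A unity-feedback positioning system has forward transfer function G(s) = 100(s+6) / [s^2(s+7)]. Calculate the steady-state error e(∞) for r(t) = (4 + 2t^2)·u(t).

Two free integrators in G(s): this is a type 2 system. By superposition:
  • 4: tracked with zero error.
  • 2t^2: e_ss = 4/K_a with K_a=600/7 → 7/150.
Total e_ss = 7/150.

7/150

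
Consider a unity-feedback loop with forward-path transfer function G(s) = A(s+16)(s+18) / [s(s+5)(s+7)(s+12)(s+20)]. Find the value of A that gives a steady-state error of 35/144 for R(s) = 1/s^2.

120

The open loop has one pole at the origin → type 1 system.
K_v = lim_{s→0} s·G(s) = A·16·18 / (5·7·12·20) = (6/175)·A.
e_ss = 1/K_v = 35/144 ⇒ K_v = 144/35 ⇒ A = (144/35)/(6/175) = 120.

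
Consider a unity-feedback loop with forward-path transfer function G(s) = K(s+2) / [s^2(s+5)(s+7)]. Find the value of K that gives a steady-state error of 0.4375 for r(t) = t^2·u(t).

The open loop has two poles at the origin → type 2 system.
K_a = lim_{s→0} s^2·G(s) = K·2 / (5·7) = (2/35)·K.
e_ss = 2/K_a = 0.4375 ⇒ K_a = 32/7 ⇒ K = (32/7)/(2/35) = 80.

80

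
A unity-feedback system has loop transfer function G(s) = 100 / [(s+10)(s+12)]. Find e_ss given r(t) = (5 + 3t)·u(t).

G(s) has no factors of s in the denominator, so the system is type 0. By superposition:
  • 5: e_ss = 5/(1+K_p) with K_p=5/6 → 30/11.
  • 3t: a type-0 system cannot track it, e_ss → ∞.
The unbounded component dominates.

infinity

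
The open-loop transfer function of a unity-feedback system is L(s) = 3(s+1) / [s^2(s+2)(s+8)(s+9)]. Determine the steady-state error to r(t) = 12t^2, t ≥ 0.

1152

L(s) has two factors of s in the denominator, so the system is type 2.
K_a = lim_{s→0} s^2·L(s) = 3·1 / (2·8·9) = 1/48.
r(t) = 12t^2 gives R(s) = 24/s^3.
e_ss = 24/K_a = 24/(1/48) = 1152.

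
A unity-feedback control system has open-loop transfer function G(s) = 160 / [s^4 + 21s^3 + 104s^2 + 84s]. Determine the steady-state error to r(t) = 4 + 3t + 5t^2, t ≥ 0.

Lowest-order denominator term is 84s, so the open loop has 1 pole at the origin → type 1 system. Taking each input component in turn:
  • 4: tracked with zero error.
  • 3t: e_ss = 3/K_v with K_v=40/21 → 1.575.
  • 5t^2: a type-1 system cannot track it, e_ss → ∞.
The unbounded component dominates.

infinity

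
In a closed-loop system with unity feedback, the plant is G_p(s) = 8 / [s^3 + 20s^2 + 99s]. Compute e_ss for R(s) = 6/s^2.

Factoring s from the denominator leaves a polynomial with constant term 99, so the system is type 1.
K_v = lim_{s→0} s·G_p(s) = 8 / 99 = 8/99.
e_ss = 6/K_v = 6/(8/99) = 74.25.

74.25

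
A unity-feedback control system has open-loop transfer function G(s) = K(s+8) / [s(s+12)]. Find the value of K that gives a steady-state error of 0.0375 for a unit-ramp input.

One free integrator in G(s): this is a type 1 system.
K_v = lim_{s→0} s·G(s) = K·8 / (12) = (2/3)·K.
e_ss = 1/K_v = 0.0375 ⇒ K_v = 80/3 ⇒ K = (80/3)/(2/3) = 40.

40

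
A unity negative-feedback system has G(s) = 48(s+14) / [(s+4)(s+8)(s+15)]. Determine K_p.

1.4

System type = 0 (no poles at s=0).
K_p = lim_{s→0} G(s) = 48·14 / (4·8·15) = 1.4.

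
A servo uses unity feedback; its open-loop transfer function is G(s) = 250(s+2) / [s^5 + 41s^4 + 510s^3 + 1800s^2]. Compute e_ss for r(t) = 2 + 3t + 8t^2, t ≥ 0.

57.6

The denominator has no term below 1800s^2 — 2 poles at s=0, type 2. Treating each term separately:
  • 2: tracked with zero error.
  • 3t: tracked with zero error.
  • 8t^2: e_ss = 16/K_a with K_a=5/18 → 57.6.
Total e_ss = 57.6.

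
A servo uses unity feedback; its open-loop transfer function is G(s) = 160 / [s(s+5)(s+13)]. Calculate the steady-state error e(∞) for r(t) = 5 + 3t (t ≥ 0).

39/32

One free integrator in G(s): this is a type 1 system. Taking each input component in turn:
  • 5: tracked with zero error.
  • 3t: e_ss = 3/K_v with K_v=32/13 → 39/32.
Total e_ss = 39/32.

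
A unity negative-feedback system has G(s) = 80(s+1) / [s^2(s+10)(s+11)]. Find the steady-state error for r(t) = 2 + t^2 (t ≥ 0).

2.75

Two free integrators in G(s): this is a type 2 system. Treating each term separately:
  • 2: tracked with zero error.
  • t^2: e_ss = 2/K_a with K_a=8/11 → 2.75.
Total e_ss = 2.75.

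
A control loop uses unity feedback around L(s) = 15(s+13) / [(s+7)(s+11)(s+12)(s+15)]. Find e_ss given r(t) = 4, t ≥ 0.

3696/937

The open loop has no poles at the origin → type 0 system.
K_p = lim_{s→0} L(s) = 15·13 / (7·11·12·15) = 13/924.
e_ss = 4/(1 + K_p) = 4/(937/924) = 3696/937.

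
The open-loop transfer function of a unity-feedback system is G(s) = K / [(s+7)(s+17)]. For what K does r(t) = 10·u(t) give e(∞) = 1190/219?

No free integrators in G(s): this is a type 0 system.
K_p = lim_{s→0} G(s) = K / (7·17) = (1/119)·K.
e_ss = 10/(1 + K_p) = 1190/219 ⇒ 1 + (1/119)·K = 219/119 ⇒ K = 100.

100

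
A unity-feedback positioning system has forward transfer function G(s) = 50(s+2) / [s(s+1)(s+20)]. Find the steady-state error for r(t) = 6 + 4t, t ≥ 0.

System type = 1 (one pole at s=0). By superposition:
  • 6: tracked with zero error.
  • 4t: e_ss = 4/K_v with K_v=5 → 0.8.
Total e_ss = 0.8.

0.8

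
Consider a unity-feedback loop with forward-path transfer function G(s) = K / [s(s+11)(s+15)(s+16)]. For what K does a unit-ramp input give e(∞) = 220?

One free integrator in G(s): this is a type 1 system.
K_v = lim_{s→0} s·G(s) = K / (11·15·16) = (1/2640)·K.
e_ss = 1/K_v = 220 ⇒ K_v = 1/220 ⇒ K = (1/220)/(1/2640) = 12.

12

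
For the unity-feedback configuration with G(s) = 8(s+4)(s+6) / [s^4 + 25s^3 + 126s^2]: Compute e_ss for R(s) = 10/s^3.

Factoring s^2 from the denominator leaves a polynomial with constant term 126, so the system is type 2.
K_a = lim_{s→0} s^2·G(s) = 8·4·6 / 126 = 32/21.
r(t) = 5t^2 gives R(s) = 10/s^3.
e_ss = 10/K_a = 10/(32/21) = 6.5625.

6.5625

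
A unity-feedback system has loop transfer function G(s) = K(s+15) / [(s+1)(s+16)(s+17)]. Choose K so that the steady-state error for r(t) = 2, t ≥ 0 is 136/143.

20

System type = 0 (no poles at s=0).
K_p = lim_{s→0} G(s) = K·15 / (1·16·17) = (15/272)·K.
e_ss = 2/(1 + K_p) = 136/143 ⇒ 1 + (15/272)·K = 143/68 ⇒ K = 20.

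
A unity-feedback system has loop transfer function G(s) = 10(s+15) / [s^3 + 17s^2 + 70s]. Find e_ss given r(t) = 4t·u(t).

Factoring s from the denominator leaves a polynomial with constant term 70, so the system is type 1.
K_v = lim_{s→0} s·G(s) = 10·15 / 70 = 15/7.
e_ss = 4/K_v = 4/(15/7) = 28/15.

28/15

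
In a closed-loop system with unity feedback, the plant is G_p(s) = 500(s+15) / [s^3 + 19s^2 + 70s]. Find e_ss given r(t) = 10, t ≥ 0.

The denominator has no term below 70s — 1 pole at s=0, type 1.
K_p = ∞ for a type-1 system; e_ss to a step is zero.

0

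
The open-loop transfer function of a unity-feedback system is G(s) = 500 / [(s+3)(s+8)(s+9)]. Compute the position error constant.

No free integrators in G(s): this is a type 0 system.
K_p = lim_{s→0} G(s) = 500 / (3·8·9) = 125/54.

125/54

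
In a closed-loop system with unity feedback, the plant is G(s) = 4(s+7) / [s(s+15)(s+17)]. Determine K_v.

28/255

G(s) has one factor of s in the denominator, so the system is type 1.
K_v = lim_{s→0} s·G(s) = 4·7 / (15·17) = 28/255.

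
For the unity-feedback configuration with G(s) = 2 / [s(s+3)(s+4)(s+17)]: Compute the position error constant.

K_p = lim_{s→0} G(s); with 1 pole at the origin the limit diverges, so K_p = ∞.

infinity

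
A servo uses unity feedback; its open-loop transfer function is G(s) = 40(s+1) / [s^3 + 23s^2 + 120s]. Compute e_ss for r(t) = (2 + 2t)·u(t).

6

Lowest-order denominator term is 120s, so the open loop has 1 pole at the origin → type 1 system. Taking each input component in turn:
  • 2: tracked with zero error.
  • 2t: e_ss = 2/K_v with K_v=1/3 → 6.
Total e_ss = 6.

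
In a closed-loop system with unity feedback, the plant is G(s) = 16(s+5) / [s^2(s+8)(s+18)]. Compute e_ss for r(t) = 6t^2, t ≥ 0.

System type = 2 (two poles at s=0).
K_a = lim_{s→0} s^2·G(s) = 16·5 / (8·18) = 5/9.
r(t) = 6t^2 gives R(s) = 12/s^3.
e_ss = 12/K_a = 12/(5/9) = 21.6.

21.6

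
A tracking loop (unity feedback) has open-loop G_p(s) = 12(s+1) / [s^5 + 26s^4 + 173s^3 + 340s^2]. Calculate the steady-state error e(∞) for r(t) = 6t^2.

340

Lowest-order denominator term is 340s^2, so the open loop has 2 poles at the origin → type 2 system.
K_a = lim_{s→0} s^2·G_p(s) = 12·1 / 340 = 3/85.
r(t) = 6t^2 gives R(s) = 12/s^3.
e_ss = 12/K_a = 12/(3/85) = 340.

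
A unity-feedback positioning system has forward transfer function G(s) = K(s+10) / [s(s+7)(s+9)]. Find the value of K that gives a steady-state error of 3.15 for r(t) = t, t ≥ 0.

One free integrator in G(s): this is a type 1 system.
K_v = lim_{s→0} s·G(s) = K·10 / (7·9) = (10/63)·K.
e_ss = 1/K_v = 3.15 ⇒ K_v = 20/63 ⇒ K = (20/63)/(10/63) = 2.

2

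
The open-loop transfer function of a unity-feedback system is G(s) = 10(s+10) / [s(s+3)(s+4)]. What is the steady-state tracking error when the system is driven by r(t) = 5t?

G(s) has one factor of s in the denominator, so the system is type 1.
K_v = lim_{s→0} s·G(s) = 10·10 / (3·4) = 25/3.
e_ss = 5/K_v = 5/(25/3) = 0.6.

0.6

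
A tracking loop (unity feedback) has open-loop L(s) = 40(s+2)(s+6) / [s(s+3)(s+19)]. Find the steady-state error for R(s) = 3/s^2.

57/160

L(s) has one factor of s in the denominator, so the system is type 1.
K_v = lim_{s→0} s·L(s) = 40·2·6 / (3·19) = 160/19.
e_ss = 3/K_v = 3/(160/19) = 57/160.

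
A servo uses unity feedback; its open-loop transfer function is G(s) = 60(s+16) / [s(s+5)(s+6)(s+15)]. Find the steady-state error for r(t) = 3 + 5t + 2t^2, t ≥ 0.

infinity

System type = 1 (one pole at s=0). Taking each input component in turn:
  • 3: tracked with zero error.
  • 5t: e_ss = 5/K_v with K_v=32/15 → 75/32.
  • 2t^2: a type-1 system cannot track it, e_ss → ∞.
The unbounded component dominates.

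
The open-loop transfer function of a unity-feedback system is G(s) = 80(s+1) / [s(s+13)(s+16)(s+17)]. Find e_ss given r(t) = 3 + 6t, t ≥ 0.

265.2

System type = 1 (one pole at s=0). Treating each term separately:
  • 3: tracked with zero error.
  • 6t: e_ss = 6/K_v with K_v=5/221 → 265.2.
Total e_ss = 265.2.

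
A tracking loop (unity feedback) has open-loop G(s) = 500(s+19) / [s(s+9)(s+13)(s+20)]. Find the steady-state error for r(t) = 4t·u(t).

468/475

The open loop has one pole at the origin → type 1 system.
K_v = lim_{s→0} s·G(s) = 500·19 / (9·13·20) = 475/117.
e_ss = 4/K_v = 4/(475/117) = 468/475.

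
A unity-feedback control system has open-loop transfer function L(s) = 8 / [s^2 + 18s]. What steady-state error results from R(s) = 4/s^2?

Lowest-order denominator term is 18s, so the open loop has 1 pole at the origin → type 1 system.
K_v = lim_{s→0} s·L(s) = 8 / 18 = 4/9.
e_ss = 4/K_v = 4/(4/9) = 9.

9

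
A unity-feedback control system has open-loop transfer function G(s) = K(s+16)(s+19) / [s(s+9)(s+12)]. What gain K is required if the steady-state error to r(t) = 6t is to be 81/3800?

100

One free integrator in G(s): this is a type 1 system.
K_v = lim_{s→0} s·G(s) = K·16·19 / (9·12) = (76/27)·K.
e_ss = 6/K_v = 81/3800 ⇒ K_v = 7600/27 ⇒ K = (7600/27)/(76/27) = 100.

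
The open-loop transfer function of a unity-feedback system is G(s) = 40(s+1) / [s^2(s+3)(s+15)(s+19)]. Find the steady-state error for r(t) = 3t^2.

System type = 2 (two poles at s=0).
K_a = lim_{s→0} s^2·G(s) = 40·1 / (3·15·19) = 8/171.
r(t) = 3t^2 gives R(s) = 6/s^3.
e_ss = 6/K_a = 6/(8/171) = 128.25.

128.25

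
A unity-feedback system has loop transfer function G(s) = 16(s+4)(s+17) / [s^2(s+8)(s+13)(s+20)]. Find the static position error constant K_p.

infinity

K_p = lim_{s→0} G(s); with 2 poles at the origin the limit diverges, so K_p = ∞.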